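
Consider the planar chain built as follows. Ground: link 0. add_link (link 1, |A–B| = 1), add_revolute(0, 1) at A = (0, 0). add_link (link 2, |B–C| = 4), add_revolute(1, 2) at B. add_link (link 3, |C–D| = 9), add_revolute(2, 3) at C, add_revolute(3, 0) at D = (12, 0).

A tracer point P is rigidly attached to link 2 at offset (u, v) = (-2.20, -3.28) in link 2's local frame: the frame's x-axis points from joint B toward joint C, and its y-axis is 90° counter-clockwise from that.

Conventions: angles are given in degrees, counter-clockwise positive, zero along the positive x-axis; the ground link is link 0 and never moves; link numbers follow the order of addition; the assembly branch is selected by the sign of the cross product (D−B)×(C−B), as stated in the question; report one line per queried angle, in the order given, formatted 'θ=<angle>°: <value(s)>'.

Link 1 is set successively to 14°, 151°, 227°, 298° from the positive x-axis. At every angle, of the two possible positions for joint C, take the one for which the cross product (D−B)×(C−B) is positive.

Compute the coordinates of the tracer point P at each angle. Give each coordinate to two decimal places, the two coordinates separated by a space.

A=(0,0), D=(12.00,0)
θ=14°: B = A + 1.00·(cos14°, sin14°) = (0.9703, 0.2419)
θ=14°: |BD| = 11.0324
θ=14°: circle(B,4.00) ∩ circle(D,9.00): a=2.5703, h=3.0649
θ=14°:   candidates: C₊=(3.6072,3.2497) cross=33.813; C₋=(3.4728,-2.8786) cross=-33.813
θ=14°:   branch + wants cross > 0 → take C=(3.6072,3.2497) (cross=33.813)
θ=14°: ex = (C−B)/|BC| = (0.6592,0.7519); ey = (-0.7519,0.6592)
θ=14°: P = B + -2.20·ex + -3.28·ey = (1.9864,-3.5746)
θ=151°: B = A + 1.00·(cos151°, sin151°) = (-0.8746, 0.4848)
θ=151°: |BD| = 12.8837
θ=151°: circle(B,4.00) ∩ circle(D,9.00): a=3.9193, h=0.7994
θ=151°:   candidates: C₊=(3.0720,1.1361) cross=10.299; C₋=(3.0118,-0.4615) cross=-10.299
θ=151°:   branch + wants cross > 0 → take C=(3.0720,1.1361) (cross=10.299)
θ=151°: ex = (C−B)/|BC| = (0.9867,0.1628); ey = (-0.1628,0.9867)
θ=151°: P = B + -2.20·ex + -3.28·ey = (-2.5112,-3.1096)
θ=227°: B = A + 1.00·(cos227°, sin227°) = (-0.6820, -0.7314)
θ=227°: |BD| = 12.7031
θ=227°: circle(B,4.00) ∩ circle(D,9.00): a=3.7931, h=1.2698
θ=227°:   candidates: C₊=(3.0317,0.7547) cross=16.130; C₋=(3.1779,-1.7807) cross=-16.130
θ=227°:   branch + wants cross > 0 → take C=(3.0317,0.7547) (cross=16.130)
θ=227°: ex = (C−B)/|BC| = (0.9284,0.3715); ey = (-0.3715,0.9284)
θ=227°: P = B + -2.20·ex + -3.28·ey = (-1.5059,-4.5939)
θ=298°: B = A + 1.00·(cos298°, sin298°) = (0.4695, -0.8829)
θ=298°: |BD| = 11.5643
θ=298°: circle(B,4.00) ∩ circle(D,9.00): a=2.9718, h=2.6774
θ=298°:   candidates: C₊=(3.2281,2.0136) cross=30.963; C₋=(3.6370,-3.3257) cross=-30.963
θ=298°:   branch + wants cross > 0 → take C=(3.2281,2.0136) (cross=30.963)
θ=298°: ex = (C−B)/|BC| = (0.6897,0.7241); ey = (-0.7241,0.6897)
θ=298°: P = B + -2.20·ex + -3.28·ey = (1.3273,-4.7381)

θ=14°: 1.99 -3.57
θ=151°: -2.51 -3.11
θ=227°: -1.51 -4.59
θ=298°: 1.33 -4.74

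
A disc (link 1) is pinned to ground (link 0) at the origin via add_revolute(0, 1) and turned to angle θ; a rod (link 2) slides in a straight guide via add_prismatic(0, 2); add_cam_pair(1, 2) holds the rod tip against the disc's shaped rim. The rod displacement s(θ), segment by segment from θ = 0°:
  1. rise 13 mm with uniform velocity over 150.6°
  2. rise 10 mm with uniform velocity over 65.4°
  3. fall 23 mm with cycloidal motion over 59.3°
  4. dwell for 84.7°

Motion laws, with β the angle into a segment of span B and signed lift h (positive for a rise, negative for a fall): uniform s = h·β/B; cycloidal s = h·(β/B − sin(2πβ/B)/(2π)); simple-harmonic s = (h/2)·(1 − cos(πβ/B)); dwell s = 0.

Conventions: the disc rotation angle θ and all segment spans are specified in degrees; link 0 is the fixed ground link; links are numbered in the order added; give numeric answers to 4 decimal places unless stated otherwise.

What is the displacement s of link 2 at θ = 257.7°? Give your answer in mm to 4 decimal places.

segment 1 (0° to 150.6°, uniform, h = 13) is passed completely: s = 0.0000 + (13) = 13.0000
segment 2 (150.6° to 216°, uniform, h = 10) is passed completely: s = 13.0000 + (10) = 23.0000
θ = 257.7° falls in segment 3 (216° to 275.3°, cycloidal, h = -23): β = 257.7 − 216 = 41.7°, B = 59.3°; Δs = -23·(0.7032 − sin(2π·0.7032)/(2π)) = -19.6772; s = 23.0000 − 19.6772 = 3.3228

3.3228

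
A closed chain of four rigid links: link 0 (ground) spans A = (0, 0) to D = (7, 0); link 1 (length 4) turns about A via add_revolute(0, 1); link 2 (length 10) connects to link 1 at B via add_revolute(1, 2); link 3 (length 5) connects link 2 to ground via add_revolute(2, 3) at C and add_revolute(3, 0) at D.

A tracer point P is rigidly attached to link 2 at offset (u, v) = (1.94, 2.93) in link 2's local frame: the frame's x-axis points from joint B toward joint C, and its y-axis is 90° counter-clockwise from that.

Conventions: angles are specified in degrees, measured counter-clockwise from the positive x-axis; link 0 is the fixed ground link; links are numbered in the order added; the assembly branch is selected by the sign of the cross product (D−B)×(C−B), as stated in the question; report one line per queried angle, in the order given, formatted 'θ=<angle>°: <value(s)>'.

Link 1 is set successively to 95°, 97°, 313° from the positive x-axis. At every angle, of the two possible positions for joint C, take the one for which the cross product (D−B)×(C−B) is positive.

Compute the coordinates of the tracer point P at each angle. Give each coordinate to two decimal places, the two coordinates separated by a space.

A=(0,0), D=(7.00,0)
θ=95°: B = A + 4.00·(cos95°, sin95°) = (-0.3486, 3.9848)
θ=95°: |BD| = 8.3595
θ=95°: circle(B,10.00) ∩ circle(D,5.00): a=8.6657, h=4.9906
θ=95°:   candidates: C₊=(9.6481,4.2412) cross=41.719; C₋=(4.8903,-4.5331) cross=-41.719
θ=95°:   branch + wants cross > 0 → take C=(9.6481,4.2412) (cross=41.719)
θ=95°: ex = (C−B)/|BC| = (0.9997,0.0256); ey = (-0.0256,0.9997)
θ=95°: P = B + 1.94·ex + 2.93·ey = (1.5156,6.9636)
θ=97°: B = A + 4.00·(cos97°, sin97°) = (-0.4875, 3.9702)
θ=97°: |BD| = 8.4749
θ=97°: circle(B,10.00) ∩ circle(D,5.00): a=8.6623, h=4.9965
θ=97°:   candidates: C₊=(9.5062,4.3266) cross=42.345; C₋=(4.8248,-4.5021) cross=-42.345
θ=97°:   branch + wants cross > 0 → take C=(9.5062,4.3266) (cross=42.345)
θ=97°: ex = (C−B)/|BC| = (0.9994,0.0356); ey = (-0.0356,0.9994)
θ=97°: P = B + 1.94·ex + 2.93·ey = (1.3469,6.9675)
θ=313°: B = A + 4.00·(cos313°, sin313°) = (2.7280, -2.9254)
θ=313°: |BD| = 5.1777
θ=313°: circle(B,10.00) ∩ circle(D,5.00): a=9.8315, h=1.8281
θ=313°:   candidates: C₊=(9.8069,4.1378) cross=9.465; C₋=(11.8727,1.1211) cross=-9.465
θ=313°:   branch + wants cross > 0 → take C=(9.8069,4.1378) (cross=9.465)
θ=313°: ex = (C−B)/|BC| = (0.7079,0.7063); ey = (-0.7063,0.7079)
θ=313°: P = B + 1.94·ex + 2.93·ey = (2.0318,0.5190)

θ=95°: 1.52 6.96
θ=97°: 1.35 6.97
θ=313°: 2.03 0.52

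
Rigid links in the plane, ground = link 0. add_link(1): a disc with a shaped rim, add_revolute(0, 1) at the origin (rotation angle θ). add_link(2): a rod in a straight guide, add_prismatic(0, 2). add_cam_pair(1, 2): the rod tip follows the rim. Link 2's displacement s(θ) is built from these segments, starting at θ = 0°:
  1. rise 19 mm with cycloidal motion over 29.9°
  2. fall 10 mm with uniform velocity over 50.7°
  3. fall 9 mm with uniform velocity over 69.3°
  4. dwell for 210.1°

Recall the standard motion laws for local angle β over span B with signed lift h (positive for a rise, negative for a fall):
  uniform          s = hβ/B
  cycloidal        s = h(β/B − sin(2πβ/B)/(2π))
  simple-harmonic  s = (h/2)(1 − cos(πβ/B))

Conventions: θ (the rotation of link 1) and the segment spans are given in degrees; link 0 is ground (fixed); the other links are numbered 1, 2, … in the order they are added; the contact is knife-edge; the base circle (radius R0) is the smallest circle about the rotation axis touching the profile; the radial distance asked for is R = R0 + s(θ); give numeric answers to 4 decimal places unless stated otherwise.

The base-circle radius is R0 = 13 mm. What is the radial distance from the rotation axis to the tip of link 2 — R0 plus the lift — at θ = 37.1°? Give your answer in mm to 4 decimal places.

segment 1 (0° to 29.9°, cycloidal, h = 19) is passed completely: s = 0.0000 + (19) = 19.0000
θ = 37.1° falls in segment 2 (29.9° to 80.6°, uniform, h = -10): β = 37.1 − 29.9 = 7.2°, B = 50.7°; Δs = -10·7.2/50.7 = -1.4201; s = 19.0000 − 1.4201 = 17.5799
R = R0 + s = 13 + 17.5799 = 30.5799

30.5799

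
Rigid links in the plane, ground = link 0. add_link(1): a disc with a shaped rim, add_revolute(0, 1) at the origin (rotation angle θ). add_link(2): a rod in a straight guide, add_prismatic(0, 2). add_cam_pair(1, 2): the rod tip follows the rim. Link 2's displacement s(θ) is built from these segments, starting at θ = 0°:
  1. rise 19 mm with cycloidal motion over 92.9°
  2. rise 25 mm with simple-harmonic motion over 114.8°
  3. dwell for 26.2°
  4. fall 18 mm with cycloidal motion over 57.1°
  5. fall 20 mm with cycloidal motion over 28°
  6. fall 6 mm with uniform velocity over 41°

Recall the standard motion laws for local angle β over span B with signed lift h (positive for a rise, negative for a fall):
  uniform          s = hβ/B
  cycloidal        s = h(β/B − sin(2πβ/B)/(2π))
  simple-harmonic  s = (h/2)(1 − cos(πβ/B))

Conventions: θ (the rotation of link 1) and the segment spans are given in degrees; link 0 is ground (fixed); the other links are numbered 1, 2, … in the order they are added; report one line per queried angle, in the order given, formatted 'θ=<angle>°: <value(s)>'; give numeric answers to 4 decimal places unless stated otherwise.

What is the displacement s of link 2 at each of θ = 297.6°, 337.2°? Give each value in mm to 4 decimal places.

segment 1 (0° to 92.9°, cycloidal, h = 19) is passed completely: s = 0.0000 + (19) = 19.0000
segment 2 (92.9° to 207.7°, simple-harmonic, h = 25) is passed completely: s = 19.0000 + (25) = 44.0000
segment 3 (207.7° to 233.9°, dwell): s unchanged at 44.0000
segment 4 (233.9° to 291°, cycloidal, h = -18) is passed completely: s = 44.0000 + (-18) = 26.0000
θ = 297.6° falls in segment 5 (291° to 319°, cycloidal, h = -20): β = 297.6 − 291 = 6.6°, B = 28°; Δs = -20·(0.2357 − sin(2π·0.2357)/(2π)) = -1.5440; s = 26.0000 − 1.5440 = 24.4560
segment 5 (291° to 319°, cycloidal, h = -20) is passed completely: s = 26.0000 + (-20) = 6.0000
θ = 337.2° falls in segment 6 (319° to 360°, uniform, h = -6): β = 337.2 − 319 = 18.2°, B = 41°; Δs = -6·18.2/41 = -2.6634; s = 6.0000 − 2.6634 = 3.3366

θ=297.6°: 24.4560
θ=337.2°: 3.3366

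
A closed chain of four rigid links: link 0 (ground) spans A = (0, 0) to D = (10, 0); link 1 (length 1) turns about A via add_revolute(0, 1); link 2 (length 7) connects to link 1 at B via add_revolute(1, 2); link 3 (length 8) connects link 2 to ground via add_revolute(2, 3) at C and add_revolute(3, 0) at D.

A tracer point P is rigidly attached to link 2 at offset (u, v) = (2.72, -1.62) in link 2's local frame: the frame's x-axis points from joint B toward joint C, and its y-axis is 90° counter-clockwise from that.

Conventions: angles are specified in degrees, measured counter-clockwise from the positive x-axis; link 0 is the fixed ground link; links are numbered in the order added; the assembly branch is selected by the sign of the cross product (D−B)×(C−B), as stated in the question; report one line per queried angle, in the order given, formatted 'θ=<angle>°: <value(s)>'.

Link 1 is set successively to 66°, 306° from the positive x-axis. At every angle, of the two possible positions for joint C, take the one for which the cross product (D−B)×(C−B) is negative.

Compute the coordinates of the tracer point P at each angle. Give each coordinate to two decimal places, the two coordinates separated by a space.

A=(0,0), D=(10.00,0)
θ=66°: B = A + 1.00·(cos66°, sin66°) = (0.4067, 0.9135)
θ=66°: |BD| = 9.6367
θ=66°: circle(B,7.00) ∩ circle(D,8.00): a=4.0401, h=5.7165
θ=66°:   candidates: C₊=(4.9705,6.2213) cross=55.088; C₋=(3.8867,-5.1602) cross=-55.088
θ=66°:   branch - wants cross < 0 → take C=(3.8867,-5.1602) (cross=-55.088)
θ=66°: ex = (C−B)/|BC| = (0.4971,-0.8677); ey = (0.8677,0.4971)
θ=66°: P = B + 2.72·ex + -1.62·ey = (0.3533,-2.2519)
θ=306°: B = A + 1.00·(cos306°, sin306°) = (0.5878, -0.8090)
θ=306°: |BD| = 9.4469
θ=306°: circle(B,7.00) ∩ circle(D,8.00): a=3.9296, h=5.7930
θ=306°:   candidates: C₊=(4.0068,5.2992) cross=54.726; C₋=(4.9990,-6.2442) cross=-54.726
θ=306°:   branch - wants cross < 0 → take C=(4.9990,-6.2442) (cross=-54.726)
θ=306°: ex = (C−B)/|BC| = (0.6302,-0.7765); ey = (0.7765,0.6302)
θ=306°: P = B + 2.72·ex + -1.62·ey = (1.0440,-3.9419)

θ=66°: 0.35 -2.25
θ=306°: 1.04 -3.94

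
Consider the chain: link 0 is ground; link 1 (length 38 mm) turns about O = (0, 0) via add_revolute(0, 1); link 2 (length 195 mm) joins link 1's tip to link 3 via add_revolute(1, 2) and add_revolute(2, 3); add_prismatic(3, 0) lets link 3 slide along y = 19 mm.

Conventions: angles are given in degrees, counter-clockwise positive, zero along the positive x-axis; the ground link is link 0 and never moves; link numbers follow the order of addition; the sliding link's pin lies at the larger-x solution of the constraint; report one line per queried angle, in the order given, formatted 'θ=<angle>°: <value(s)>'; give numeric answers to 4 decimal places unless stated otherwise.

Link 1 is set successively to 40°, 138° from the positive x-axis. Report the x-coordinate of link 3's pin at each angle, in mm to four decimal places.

geometry: r = 38 mm, L = 195 mm, e = 19 mm
θ=40°: crank pin P = (r cos θ, r sin θ) = (29.109689, 24.425929)
θ=40°: h = r sin θ − e = 24.425929 − 19 = 5.425929
θ=40°: x = r cos θ + √(L² − h²) = 29.109689 + 194.924496 = 224.034185
θ=138°: crank pin P = (r cos θ, r sin θ) = (-28.239503, 25.426963)
θ=138°: h = r sin θ − e = 25.426963 − 19 = 6.426963
θ=138°: x = r cos θ + √(L² − h²) = -28.239503 + 194.894059 = 166.654555

θ=40°: 224.0342
θ=138°: 166.6546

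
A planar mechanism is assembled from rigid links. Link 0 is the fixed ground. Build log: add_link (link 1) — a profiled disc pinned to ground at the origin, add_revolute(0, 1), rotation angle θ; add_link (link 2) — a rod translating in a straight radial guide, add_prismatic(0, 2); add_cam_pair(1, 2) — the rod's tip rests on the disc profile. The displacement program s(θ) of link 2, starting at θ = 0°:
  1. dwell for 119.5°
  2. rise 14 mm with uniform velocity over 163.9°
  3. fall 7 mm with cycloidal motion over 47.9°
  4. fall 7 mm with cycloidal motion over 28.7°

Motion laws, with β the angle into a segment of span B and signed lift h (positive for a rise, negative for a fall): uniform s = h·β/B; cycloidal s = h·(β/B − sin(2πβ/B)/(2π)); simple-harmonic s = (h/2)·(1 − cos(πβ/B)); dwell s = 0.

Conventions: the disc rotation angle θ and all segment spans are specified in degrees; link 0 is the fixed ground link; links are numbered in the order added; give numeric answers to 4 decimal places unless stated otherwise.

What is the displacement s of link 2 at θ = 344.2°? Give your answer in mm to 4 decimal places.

seg 1 [0°–119.5°] dwell: s stays 0.0000
seg 2 [119.5°–283.4°] uniform, h=14: full span → s += 14 → s = 14.0000
seg 3 [283.4°–331.3°] cycloidal, h=-7: full span → s += -7 → s = 7.0000
seg 4 [331.3°–360°] cycloidal, h=-7: θ=344.2° here. β=12.9, B=28.7. -7·(0.4495 − sin(2π·0.4495)/(2π)) = -2.7986 → s = 4.2014

4.2014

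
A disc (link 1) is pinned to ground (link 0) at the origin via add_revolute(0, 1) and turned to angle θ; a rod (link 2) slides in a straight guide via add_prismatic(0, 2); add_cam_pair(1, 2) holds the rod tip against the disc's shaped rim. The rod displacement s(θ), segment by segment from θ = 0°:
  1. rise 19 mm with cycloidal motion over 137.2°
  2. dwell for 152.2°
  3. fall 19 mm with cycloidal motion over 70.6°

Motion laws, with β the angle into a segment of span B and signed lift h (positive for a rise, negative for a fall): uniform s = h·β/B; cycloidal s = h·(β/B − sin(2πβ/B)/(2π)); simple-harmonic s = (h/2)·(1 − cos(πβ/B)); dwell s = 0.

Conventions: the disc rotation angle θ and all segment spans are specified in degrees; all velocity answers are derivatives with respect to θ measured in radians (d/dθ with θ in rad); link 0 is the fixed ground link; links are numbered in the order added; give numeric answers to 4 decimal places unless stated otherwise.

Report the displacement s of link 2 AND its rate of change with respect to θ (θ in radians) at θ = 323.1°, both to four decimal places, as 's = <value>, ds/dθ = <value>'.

segment 1 (0° to 137.2°, cycloidal, h = 19) is passed completely: s = 0.0000 + (19) = 19.0000
segment 2 (137.2° to 289.4°, dwell): s unchanged at 19.0000
θ = 323.1° falls in segment 3 (289.4° to 360°, cycloidal, h = -19): β = 323.1 − 289.4 = 33.7°, B = 70.6°; Δs = -19·(0.4773 − sin(2π·0.4773)/(2π)) = -8.6403; s = 19.0000 − 8.6403 = 10.3597
velocity in seg [289.4°–360°] (cycloidal), θ in radians: β = 33.7° = 0.5882 rad, B = 70.6° = 1.2322 rad; ds/dθ = (h/B)(1 − cos(2πβ/B)) = ((-19)/1.2322)(1 − cos(2π·0.4773)) = -30.683026 mm/rad

s = 10.3597, ds/dθ = -30.6830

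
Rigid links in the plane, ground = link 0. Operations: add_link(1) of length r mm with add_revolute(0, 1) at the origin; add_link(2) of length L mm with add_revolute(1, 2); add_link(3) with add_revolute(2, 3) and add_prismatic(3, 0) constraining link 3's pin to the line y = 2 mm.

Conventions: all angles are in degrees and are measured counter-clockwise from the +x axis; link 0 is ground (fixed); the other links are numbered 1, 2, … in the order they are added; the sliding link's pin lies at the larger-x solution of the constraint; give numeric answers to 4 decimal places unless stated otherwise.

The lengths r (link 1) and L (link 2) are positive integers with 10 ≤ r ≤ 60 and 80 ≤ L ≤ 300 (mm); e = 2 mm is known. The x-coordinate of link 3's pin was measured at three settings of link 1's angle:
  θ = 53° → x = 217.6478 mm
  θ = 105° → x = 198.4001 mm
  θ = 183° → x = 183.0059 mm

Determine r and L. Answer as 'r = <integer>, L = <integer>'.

constraint per measurement: (x − r cos θ)² + (r sin θ − e)² = L²
subtracting the θ₁ and θ₂ equations cancels the r² and L² terms:
r = (x₁² − x₂²) / (2[(x₁cos θ₁ + e sin θ₁) − (x₂cos θ₂ + e sin θ₂)]) = 22.0000 → r = 22
L² = (x₁ − r cos θ₁)² + (r sin θ₁ − e)² = 42025.0014 → L = 205.0000 → L = 205
check at θ₃=183°: x = 183.0059 (printed 183.0059) ✓

r = 22, L = 205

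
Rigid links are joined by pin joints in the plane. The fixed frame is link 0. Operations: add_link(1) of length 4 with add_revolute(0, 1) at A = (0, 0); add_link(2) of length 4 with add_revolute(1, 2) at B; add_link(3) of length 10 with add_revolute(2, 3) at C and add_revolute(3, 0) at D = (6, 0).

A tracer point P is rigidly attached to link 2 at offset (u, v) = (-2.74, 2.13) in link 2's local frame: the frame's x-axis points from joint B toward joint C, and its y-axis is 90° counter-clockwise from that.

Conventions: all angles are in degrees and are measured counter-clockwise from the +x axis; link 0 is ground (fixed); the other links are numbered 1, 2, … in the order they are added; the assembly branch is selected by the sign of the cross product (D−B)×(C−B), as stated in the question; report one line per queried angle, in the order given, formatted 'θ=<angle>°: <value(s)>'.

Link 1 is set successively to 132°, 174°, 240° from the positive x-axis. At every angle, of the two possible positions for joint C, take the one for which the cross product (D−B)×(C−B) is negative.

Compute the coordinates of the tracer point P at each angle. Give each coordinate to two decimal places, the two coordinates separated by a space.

A=(0,0), D=(6.00,0)
θ=132°: B = A + 4.00·(cos132°, sin132°) = (-2.6765, 2.9726)
θ=132°: |BD| = 9.1716
θ=132°: circle(B,4.00) ∩ circle(D,10.00): a=0.0064, h=4.0000
θ=132°:   candidates: C₊=(-1.3740,6.7546) cross=36.686; C₋=(-3.9668,-0.8136) cross=-36.686
θ=132°:   branch - wants cross < 0 → take C=(-3.9668,-0.8136) (cross=-36.686)
θ=132°: ex = (C−B)/|BC| = (-0.3226,-0.9465); ey = (0.9465,-0.3226)
θ=132°: P = B + -2.74·ex + 2.13·ey = (0.2235,4.8790)
θ=174°: B = A + 4.00·(cos174°, sin174°) = (-3.9781, 0.4181)
θ=174°: |BD| = 9.9868
θ=174°: circle(B,4.00) ∩ circle(D,10.00): a=0.7879, h=3.9216
θ=174°:   candidates: C₊=(-3.0267,4.3033) cross=39.165; C₋=(-3.3551,-3.5331) cross=-39.165
θ=174°:   branch - wants cross < 0 → take C=(-3.3551,-3.5331) (cross=-39.165)
θ=174°: ex = (C−B)/|BC| = (0.1558,-0.9878); ey = (0.9878,0.1558)
θ=174°: P = B + -2.74·ex + 2.13·ey = (-2.3008,3.4564)
θ=240°: B = A + 4.00·(cos240°, sin240°) = (-2.0000, -3.4641)
θ=240°: |BD| = 8.7178
θ=240°: circle(B,4.00) ∩ circle(D,10.00): a=-0.4588, h=3.9736
θ=240°:   candidates: C₊=(-4.0000,0.0000) cross=34.641; C₋=(-0.8421,-7.2928) cross=-34.641
θ=240°:   branch - wants cross < 0 → take C=(-0.8421,-7.2928) (cross=-34.641)
θ=240°: ex = (C−B)/|BC| = (0.2895,-0.9572); ey = (0.9572,0.2895)
θ=240°: P = B + -2.74·ex + 2.13·ey = (-0.7544,-0.2248)

θ=132°: 0.22 4.88
θ=174°: -2.30 3.46
θ=240°: -0.75 -0.22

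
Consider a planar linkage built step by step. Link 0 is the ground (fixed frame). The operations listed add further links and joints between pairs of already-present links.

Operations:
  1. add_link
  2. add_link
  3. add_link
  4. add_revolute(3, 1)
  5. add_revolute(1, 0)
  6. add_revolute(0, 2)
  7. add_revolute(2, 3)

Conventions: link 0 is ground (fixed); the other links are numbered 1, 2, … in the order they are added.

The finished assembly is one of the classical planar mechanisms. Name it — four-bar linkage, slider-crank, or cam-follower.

links: 4 (incl. ground); joints: 4 revolute, 0 prismatic, 0 higher (cam) pair, forming one closed loop
4 links in a single 4R loop → four-bar linkage

four-bar linkage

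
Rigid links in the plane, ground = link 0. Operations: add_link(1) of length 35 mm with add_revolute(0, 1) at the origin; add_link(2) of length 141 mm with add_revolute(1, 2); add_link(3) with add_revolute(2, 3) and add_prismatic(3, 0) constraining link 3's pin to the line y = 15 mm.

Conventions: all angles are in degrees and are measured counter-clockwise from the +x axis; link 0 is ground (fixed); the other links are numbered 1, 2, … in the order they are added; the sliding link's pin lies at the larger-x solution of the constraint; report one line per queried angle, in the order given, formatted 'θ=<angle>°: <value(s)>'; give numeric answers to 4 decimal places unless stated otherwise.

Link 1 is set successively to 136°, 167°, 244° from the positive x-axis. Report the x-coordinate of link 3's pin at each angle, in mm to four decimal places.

geometry: r = 35 mm, L = 141 mm, e = 15 mm
θ=136°: crank pin P = (r cos θ, r sin θ) = (-25.176893, 24.313043)
θ=136°: h = r sin θ − e = 24.313043 − 15 = 9.313043
θ=136°: x = r cos θ + √(L² − h²) = -25.176893 + 140.692101 = 115.515208
θ=167°: crank pin P = (r cos θ, r sin θ) = (-34.102952, 7.873287)
θ=167°: h = r sin θ − e = 7.873287 − 15 = -7.126713
θ=167°: x = r cos θ + √(L² − h²) = -34.102952 + 140.819778 = 106.716826
θ=244°: crank pin P = (r cos θ, r sin θ) = (-15.342990, -31.457792)
θ=244°: h = r sin θ − e = -31.457792 − 15 = -46.457792
θ=244°: x = r cos θ + √(L² − h²) = -15.342990 + 133.126532 = 117.783542

θ=136°: 115.5152
θ=167°: 106.7168
θ=244°: 117.7835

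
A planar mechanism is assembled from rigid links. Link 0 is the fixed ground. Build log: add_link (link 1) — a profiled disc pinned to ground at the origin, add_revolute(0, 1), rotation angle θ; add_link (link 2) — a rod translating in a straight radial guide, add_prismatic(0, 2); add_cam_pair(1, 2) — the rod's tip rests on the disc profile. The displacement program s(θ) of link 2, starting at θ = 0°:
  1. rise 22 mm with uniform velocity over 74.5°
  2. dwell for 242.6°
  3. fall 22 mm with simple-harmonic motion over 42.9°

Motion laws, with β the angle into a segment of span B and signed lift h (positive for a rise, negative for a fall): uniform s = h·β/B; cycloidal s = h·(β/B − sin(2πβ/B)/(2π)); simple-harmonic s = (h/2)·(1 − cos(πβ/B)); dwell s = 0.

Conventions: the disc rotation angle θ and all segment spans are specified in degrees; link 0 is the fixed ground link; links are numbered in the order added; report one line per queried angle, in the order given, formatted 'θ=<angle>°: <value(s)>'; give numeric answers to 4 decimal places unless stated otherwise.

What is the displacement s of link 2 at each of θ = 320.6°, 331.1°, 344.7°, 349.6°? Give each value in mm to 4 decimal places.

seg 1 [0°–74.5°] uniform, h=22: full span → s += 22 → s = 22.0000
seg 2 [74.5°–317.1°] dwell: s stays 22.0000
seg 3 [317.1°–360°] simple-harmonic, h=-22: θ=320.6° here. β=3.5, B=42.9. -22/2·(1 − cos(π·0.0816)) = -0.3593 → s = 21.6407
seg 3 [317.1°–360°] simple-harmonic, h=-22: θ=331.1° here. β=14, B=42.9. -22/2·(1 − cos(π·0.3263)) = -5.2921 → s = 16.7079
seg 3 [317.1°–360°] simple-harmonic, h=-22: θ=344.7° here. β=27.6, B=42.9. -22/2·(1 − cos(π·0.6434)) = -15.7883 → s = 6.2117
seg 3 [317.1°–360°] simple-harmonic, h=-22: θ=349.6° here. β=32.5, B=42.9. -22/2·(1 − cos(π·0.7576)) = -18.9611 → s = 3.0389

θ=320.6°: 21.6407
θ=331.1°: 16.7079
θ=344.7°: 6.2117
θ=349.6°: 3.0389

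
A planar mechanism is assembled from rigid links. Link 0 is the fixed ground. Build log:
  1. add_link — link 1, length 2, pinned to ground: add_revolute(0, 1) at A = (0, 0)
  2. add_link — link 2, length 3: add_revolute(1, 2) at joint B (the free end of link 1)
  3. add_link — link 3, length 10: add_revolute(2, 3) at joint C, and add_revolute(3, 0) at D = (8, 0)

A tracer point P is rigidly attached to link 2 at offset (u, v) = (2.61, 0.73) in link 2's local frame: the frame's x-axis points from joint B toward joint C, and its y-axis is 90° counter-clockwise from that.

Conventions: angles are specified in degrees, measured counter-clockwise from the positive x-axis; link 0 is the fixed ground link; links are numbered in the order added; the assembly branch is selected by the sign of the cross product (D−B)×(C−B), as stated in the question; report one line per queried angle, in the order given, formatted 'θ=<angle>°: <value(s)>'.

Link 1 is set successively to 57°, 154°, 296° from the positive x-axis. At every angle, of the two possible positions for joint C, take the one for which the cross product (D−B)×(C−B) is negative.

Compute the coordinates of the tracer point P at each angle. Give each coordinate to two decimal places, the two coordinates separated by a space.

A=(0,0), D=(8.00,0)
θ=57°: B = A + 2.00·(cos57°, sin57°) = (1.0893, 1.6773)
θ=57°: |BD| = 7.1114
θ=57°: circle(B,3.00) ∩ circle(D,10.00): a=-2.8425, h=0.9592
θ=57°:   candidates: C₊=(-1.4468,3.2799) cross=6.821; C₋=(-1.8993,1.4157) cross=-6.821
θ=57°:   branch - wants cross < 0 → take C=(-1.8993,1.4157) (cross=-6.821)
θ=57°: ex = (C−B)/|BC| = (-0.9962,-0.0872); ey = (0.0872,-0.9962)
θ=57°: P = B + 2.61·ex + 0.73·ey = (-1.4471,0.7225)
θ=154°: B = A + 2.00·(cos154°, sin154°) = (-1.7976, 0.8767)
θ=154°: |BD| = 9.8367
θ=154°: circle(B,3.00) ∩ circle(D,10.00): a=0.2929, h=2.9857
θ=154°:   candidates: C₊=(-1.2398,3.8244) cross=29.369; C₋=(-1.7720,-2.1231) cross=-29.369
θ=154°:   branch - wants cross < 0 → take C=(-1.7720,-2.1231) (cross=-29.369)
θ=154°: ex = (C−B)/|BC| = (0.0085,-1.0000); ey = (1.0000,0.0085)
θ=154°: P = B + 2.61·ex + 0.73·ey = (-1.0454,-1.7269)
θ=296°: B = A + 2.00·(cos296°, sin296°) = (0.8767, -1.7976)
θ=296°: |BD| = 7.3466
θ=296°: circle(B,3.00) ∩ circle(D,10.00): a=-2.5201, h=1.6276
θ=296°:   candidates: C₊=(-1.9650,-0.8360) cross=11.958; C₋=(-1.1685,-3.9924) cross=-11.958
θ=296°:   branch - wants cross < 0 → take C=(-1.1685,-3.9924) (cross=-11.958)
θ=296°: ex = (C−B)/|BC| = (-0.6817,-0.7316); ey = (0.7316,-0.6817)
θ=296°: P = B + 2.61·ex + 0.73·ey = (-0.3685,-4.2047)

θ=57°: -1.45 0.72
θ=154°: -1.05 -1.73
θ=296°: -0.37 -4.20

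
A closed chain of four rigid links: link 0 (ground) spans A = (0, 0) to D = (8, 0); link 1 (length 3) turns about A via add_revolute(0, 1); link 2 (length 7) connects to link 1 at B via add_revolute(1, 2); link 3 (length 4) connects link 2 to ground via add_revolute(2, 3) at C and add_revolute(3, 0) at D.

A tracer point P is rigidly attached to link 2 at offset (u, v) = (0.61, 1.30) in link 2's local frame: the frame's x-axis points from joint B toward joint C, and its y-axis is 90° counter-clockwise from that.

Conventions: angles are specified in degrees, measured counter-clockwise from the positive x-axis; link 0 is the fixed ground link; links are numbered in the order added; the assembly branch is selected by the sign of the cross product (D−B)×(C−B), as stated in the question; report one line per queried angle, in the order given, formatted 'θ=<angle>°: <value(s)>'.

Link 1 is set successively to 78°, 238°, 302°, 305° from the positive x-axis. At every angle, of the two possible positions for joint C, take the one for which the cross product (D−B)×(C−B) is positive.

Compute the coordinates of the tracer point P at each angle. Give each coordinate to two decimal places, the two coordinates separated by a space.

A=(0,0), D=(8.00,0)
θ=78°: B = A + 3.00·(cos78°, sin78°) = (0.6237, 2.9344)
θ=78°: |BD| = 7.9385
θ=78°: circle(B,7.00) ∩ circle(D,4.00): a=6.0477, h=3.5249
θ=78°:   candidates: C₊=(7.5461,3.9742) cross=27.982; C₋=(4.9402,-2.5763) cross=-27.982
θ=78°:   branch + wants cross > 0 → take C=(7.5461,3.9742) (cross=27.982)
θ=78°: ex = (C−B)/|BC| = (0.9889,0.1485); ey = (-0.1485,0.9889)
θ=78°: P = B + 0.61·ex + 1.30·ey = (1.0339,4.3106)
θ=238°: B = A + 3.00·(cos238°, sin238°) = (-1.5898, -2.5441)
θ=238°: |BD| = 9.9215
θ=238°: circle(B,7.00) ∩ circle(D,4.00): a=6.6238, h=2.2639
θ=238°:   candidates: C₊=(4.2320,1.3426) cross=22.461; C₋=(5.3931,-3.0338) cross=-22.461
θ=238°:   branch + wants cross > 0 → take C=(4.2320,1.3426) (cross=22.461)
θ=238°: ex = (C−B)/|BC| = (0.8317,0.5552); ey = (-0.5552,0.8317)
θ=238°: P = B + 0.61·ex + 1.30·ey = (-1.8042,-1.1243)
θ=302°: B = A + 3.00·(cos302°, sin302°) = (1.5898, -2.5441)
θ=302°: |BD| = 6.8967
θ=302°: circle(B,7.00) ∩ circle(D,4.00): a=5.8408, h=3.8581
θ=302°:   candidates: C₊=(5.5954,3.1965) cross=26.608; C₋=(8.4418,-3.9755) cross=-26.608
θ=302°:   branch + wants cross > 0 → take C=(5.5954,3.1965) (cross=26.608)
θ=302°: ex = (C−B)/|BC| = (0.5722,0.8201); ey = (-0.8201,0.5722)
θ=302°: P = B + 0.61·ex + 1.30·ey = (0.8727,-1.3000)
θ=305°: B = A + 3.00·(cos305°, sin305°) = (1.7207, -2.4575)
θ=305°: |BD| = 6.7430
θ=305°: circle(B,7.00) ∩ circle(D,4.00): a=5.8185, h=3.8917
θ=305°:   candidates: C₊=(5.7207,3.2871) cross=26.242; C₋=(8.5574,-3.9610) cross=-26.242
θ=305°:   branch + wants cross > 0 → take C=(5.7207,3.2871) (cross=26.242)
θ=305°: ex = (C−B)/|BC| = (0.5714,0.8207); ey = (-0.8207,0.5714)
θ=305°: P = B + 0.61·ex + 1.30·ey = (1.0025,-1.2140)

θ=78°: 1.03 4.31
θ=238°: -1.80 -1.12
θ=302°: 0.87 -1.30
θ=305°: 1.00 -1.21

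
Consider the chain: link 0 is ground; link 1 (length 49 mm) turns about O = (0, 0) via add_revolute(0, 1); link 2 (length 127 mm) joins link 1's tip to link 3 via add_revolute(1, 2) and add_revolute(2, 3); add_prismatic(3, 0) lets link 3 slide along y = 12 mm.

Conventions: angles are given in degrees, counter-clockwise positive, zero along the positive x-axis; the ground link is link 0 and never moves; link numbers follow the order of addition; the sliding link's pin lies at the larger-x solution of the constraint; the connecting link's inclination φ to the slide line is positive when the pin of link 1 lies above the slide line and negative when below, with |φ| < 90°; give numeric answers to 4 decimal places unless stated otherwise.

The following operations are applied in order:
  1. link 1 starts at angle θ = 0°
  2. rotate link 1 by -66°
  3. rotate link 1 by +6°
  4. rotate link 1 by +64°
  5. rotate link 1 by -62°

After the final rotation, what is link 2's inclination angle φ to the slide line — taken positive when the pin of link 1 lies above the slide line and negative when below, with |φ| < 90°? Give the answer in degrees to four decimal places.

geometry: r = 49 mm, L = 127 mm, e = 12 mm; θ starts at 0°
rotate link 1 by -66°: θ ← 0° -66° = -66°
rotate link 1 by +6°: θ ← -66° +6° = -60°
rotate link 1 by +64°: θ ← -60° +64° = 4°
rotate link 1 by -62°: θ ← 4° -62° = -58°
h = r sin θ − e = -41.554357 − 12 = -53.554357
sin φ = h / L = -53.554357 / 127 = -0.42168785
φ = arcsin(-0.42168785) = -24.941194°

-24.9412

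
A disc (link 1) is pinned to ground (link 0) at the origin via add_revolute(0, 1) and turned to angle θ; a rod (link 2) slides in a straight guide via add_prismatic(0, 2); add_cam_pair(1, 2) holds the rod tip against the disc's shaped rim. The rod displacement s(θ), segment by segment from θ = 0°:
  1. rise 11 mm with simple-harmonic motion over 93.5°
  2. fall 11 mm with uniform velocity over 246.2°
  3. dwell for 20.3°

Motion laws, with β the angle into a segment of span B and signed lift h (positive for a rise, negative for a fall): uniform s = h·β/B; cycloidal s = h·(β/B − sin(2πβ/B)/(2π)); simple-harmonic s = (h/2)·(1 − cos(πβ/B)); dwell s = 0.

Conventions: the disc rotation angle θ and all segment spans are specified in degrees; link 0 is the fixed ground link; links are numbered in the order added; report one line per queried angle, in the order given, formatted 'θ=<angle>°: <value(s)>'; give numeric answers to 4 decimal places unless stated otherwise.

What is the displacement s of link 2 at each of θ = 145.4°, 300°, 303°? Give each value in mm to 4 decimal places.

segment 1 (0° to 93.5°, simple-harmonic, h = 11) is passed completely: s = 0.0000 + (11) = 11.0000
θ = 145.4° falls in segment 2 (93.5° to 339.7°, uniform, h = -11): β = 145.4 − 93.5 = 51.9°, B = 246.2°; Δs = -11·51.9/246.2 = -2.3188; s = 11.0000 − 2.3188 = 8.6812
θ = 300° falls in segment 2 (93.5° to 339.7°, uniform, h = -11): β = 300 − 93.5 = 206.5°, B = 246.2°; Δs = -11·206.5/246.2 = -9.2262; s = 11.0000 − 9.2262 = 1.7738
θ = 303° falls in segment 2 (93.5° to 339.7°, uniform, h = -11): β = 303 − 93.5 = 209.5°, B = 246.2°; Δs = -11·209.5/246.2 = -9.3603; s = 11.0000 − 9.3603 = 1.6397

θ=145.4°: 8.6812
θ=300°: 1.7738
θ=303°: 1.6397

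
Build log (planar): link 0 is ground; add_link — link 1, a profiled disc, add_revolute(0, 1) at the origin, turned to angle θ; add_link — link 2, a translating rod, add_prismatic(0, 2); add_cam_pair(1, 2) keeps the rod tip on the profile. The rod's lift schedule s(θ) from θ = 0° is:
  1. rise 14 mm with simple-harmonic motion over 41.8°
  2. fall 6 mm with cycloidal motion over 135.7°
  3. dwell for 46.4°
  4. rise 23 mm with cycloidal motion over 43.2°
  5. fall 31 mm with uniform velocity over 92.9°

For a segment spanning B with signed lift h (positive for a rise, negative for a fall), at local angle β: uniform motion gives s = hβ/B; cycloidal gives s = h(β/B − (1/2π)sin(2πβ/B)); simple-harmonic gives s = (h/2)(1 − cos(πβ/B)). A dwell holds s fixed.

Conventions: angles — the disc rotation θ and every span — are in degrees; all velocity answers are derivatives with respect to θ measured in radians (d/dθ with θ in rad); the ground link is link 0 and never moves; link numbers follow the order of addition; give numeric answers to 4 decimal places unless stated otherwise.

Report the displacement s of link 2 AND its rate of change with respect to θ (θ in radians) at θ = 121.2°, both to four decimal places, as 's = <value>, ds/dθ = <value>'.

seg 1 [0°–41.8°] simple-harmonic, h=14: full span → s += 14 → s = 14.0000
seg 2 [41.8°–177.5°] cycloidal, h=-6: θ=121.2° here. β=79.4, B=135.7. -6·(0.5851 − sin(2π·0.5851)/(2π)) = -3.9974 → s = 10.0026
velocity in seg [41.8°–177.5°] (cycloidal), θ in radians: β = 79.4° = 1.3858 rad, B = 135.7° = 2.3684 rad; ds/dθ = (h/B)(1 − cos(2πβ/B)) = ((-6)/2.3684)(1 − cos(2π·0.5851)) = -4.712972 mm/rad

s = 10.0026, ds/dθ = -4.7130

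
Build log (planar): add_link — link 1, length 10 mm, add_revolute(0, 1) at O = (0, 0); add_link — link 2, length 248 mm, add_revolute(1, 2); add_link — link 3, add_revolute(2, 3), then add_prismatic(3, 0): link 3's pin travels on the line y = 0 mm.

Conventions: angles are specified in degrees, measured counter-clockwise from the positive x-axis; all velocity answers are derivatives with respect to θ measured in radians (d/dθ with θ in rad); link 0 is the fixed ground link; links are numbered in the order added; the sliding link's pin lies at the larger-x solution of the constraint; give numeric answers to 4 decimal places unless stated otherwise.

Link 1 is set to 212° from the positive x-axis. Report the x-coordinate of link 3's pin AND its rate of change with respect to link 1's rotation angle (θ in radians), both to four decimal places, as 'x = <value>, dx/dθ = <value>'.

geometry: r = 10 mm, L = 248 mm, e = 0 mm
crank pin P = (r cos θ, r sin θ) = (-8.480481, -5.299193)
h = r sin θ − e = -5.299193 − 0 = -5.299193
x = r cos θ + √(L² − h²) = -8.480481 + 247.943378 = 239.462897
dx/dθ = −r sin θ − h·r cos θ/√(L² − h²) (θ in radians; h = -5.299193) = 5.117943

x = 239.4629, dx/dθ = 5.1179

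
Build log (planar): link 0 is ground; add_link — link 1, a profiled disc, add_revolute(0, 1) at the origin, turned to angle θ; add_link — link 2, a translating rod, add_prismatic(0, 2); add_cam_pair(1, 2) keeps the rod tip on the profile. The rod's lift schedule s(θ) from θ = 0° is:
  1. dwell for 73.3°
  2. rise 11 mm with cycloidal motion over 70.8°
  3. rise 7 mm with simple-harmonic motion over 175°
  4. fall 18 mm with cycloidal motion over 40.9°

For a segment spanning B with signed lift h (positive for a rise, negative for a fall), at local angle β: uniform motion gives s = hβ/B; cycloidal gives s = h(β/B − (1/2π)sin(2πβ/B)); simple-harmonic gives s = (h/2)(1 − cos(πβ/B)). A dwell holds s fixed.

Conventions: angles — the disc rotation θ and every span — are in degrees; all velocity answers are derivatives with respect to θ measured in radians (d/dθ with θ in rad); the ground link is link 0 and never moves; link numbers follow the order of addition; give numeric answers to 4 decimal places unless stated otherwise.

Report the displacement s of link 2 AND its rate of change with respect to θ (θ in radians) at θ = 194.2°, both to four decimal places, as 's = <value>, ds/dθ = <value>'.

seg 1 [0°–73.3°] dwell: s stays 0.0000
seg 2 [73.3°–144.1°] cycloidal, h=11: full span → s += 11 → s = 11.0000
seg 3 [144.1°–319.1°] simple-harmonic, h=7: θ=194.2° here. β=50.1, B=175. 7/2·(1 − cos(π·0.2863)) = 1.3227 → s = 12.3227
velocity in seg [144.1°–319.1°] (simple-harmonic), θ in radians: β = 50.1° = 0.8744 rad, B = 175° = 3.0543 rad; ds/dθ = (πh/(2B)) sin(πβ/B) = (π·7/(2·3.0543)) sin(π·0.2863) = 2.818618 mm/rad

s = 12.3227, ds/dθ = 2.8186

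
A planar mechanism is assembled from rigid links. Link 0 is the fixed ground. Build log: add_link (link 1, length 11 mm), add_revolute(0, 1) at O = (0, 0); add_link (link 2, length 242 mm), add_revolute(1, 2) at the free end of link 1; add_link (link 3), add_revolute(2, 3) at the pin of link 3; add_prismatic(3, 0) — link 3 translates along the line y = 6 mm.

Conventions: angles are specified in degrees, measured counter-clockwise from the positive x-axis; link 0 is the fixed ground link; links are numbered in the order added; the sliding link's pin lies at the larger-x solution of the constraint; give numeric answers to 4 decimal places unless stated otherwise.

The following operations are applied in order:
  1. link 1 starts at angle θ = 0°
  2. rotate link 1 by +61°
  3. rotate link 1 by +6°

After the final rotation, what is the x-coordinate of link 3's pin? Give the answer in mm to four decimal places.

geometry: r = 11 mm, L = 242 mm, e = 6 mm; θ starts at 0°
rotate link 1 by +61°: θ ← 0° +61° = 61°
rotate link 1 by +6°: θ ← 61° +6° = 67°
crank pin P = (r cos θ, r sin θ) = (4.298042, 10.125553)
h = r sin θ − e = 10.125553 − 6 = 4.125553
x = r cos θ + √(L² − h²) = 4.298042 + 241.964832 = 246.262874

246.2629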